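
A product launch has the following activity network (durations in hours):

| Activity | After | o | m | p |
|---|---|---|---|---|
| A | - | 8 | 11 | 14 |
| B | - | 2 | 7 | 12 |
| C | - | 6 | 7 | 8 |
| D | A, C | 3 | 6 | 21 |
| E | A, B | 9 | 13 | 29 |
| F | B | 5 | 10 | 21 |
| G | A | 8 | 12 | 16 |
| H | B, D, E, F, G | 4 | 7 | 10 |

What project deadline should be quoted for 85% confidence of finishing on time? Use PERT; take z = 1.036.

36.8 hours

te_A = (8 + 4·11 + 14)/6 = 66/6 = 11; σ²_A = ((14−8)/6)² = 1.000
te_B = (2 + 4·7 + 12)/6 = 42/6 = 7; σ²_B = ((12−2)/6)² = 2.778
te_C = (6 + 4·7 + 8)/6 = 42/6 = 7; σ²_C = ((8−6)/6)² = 0.111
te_D = (3 + 4·6 + 21)/6 = 48/6 = 8; σ²_D = ((21−3)/6)² = 9.000
te_E = (9 + 4·13 + 29)/6 = 90/6 = 15; σ²_E = ((29−9)/6)² = 11.111
te_F = (5 + 4·10 + 21)/6 = 66/6 = 11; σ²_F = ((21−5)/6)² = 7.111
te_G = (8 + 4·12 + 16)/6 = 72/6 = 12; σ²_G = ((16−8)/6)² = 1.778
te_H = (4 + 4·7 + 10)/6 = 42/6 = 7; σ²_H = ((10−4)/6)² = 1.000

Forward pass:
ES_A = 0; EF_A = 11
ES_B = 0; EF_B = 7
ES_C = 0; EF_C = 7
ES_D = max(EF_A=11, EF_C=7) = 11; EF_D = 11+8 = 19
ES_E = max(EF_A=11, EF_B=7) = 11; EF_E = 11+15 = 26
ES_F = 7; EF_F = 7+11 = 18
ES_G = 11; EF_G = 11+12 = 23
ES_H = max(EF_B=7, EF_D=19, EF_E=26, EF_F=18, EF_G=23) = 26; EF_H = 26+7 = 33
Expected project duration μ = 33 hours. Critical path: A → E → H.

Variance along critical path = 1.000 + 11.111 + 1.000 = 13.111; σ = 3.621 hours.
D = μ + z·σ = 33 + 1.036·3.621 = 36.8 hours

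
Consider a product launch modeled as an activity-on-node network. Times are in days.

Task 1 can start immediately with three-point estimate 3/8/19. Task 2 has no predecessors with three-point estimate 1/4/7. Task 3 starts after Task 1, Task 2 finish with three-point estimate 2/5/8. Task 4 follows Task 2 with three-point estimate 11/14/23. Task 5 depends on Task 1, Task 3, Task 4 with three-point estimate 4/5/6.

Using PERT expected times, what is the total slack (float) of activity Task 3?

5 days

te_Task 1 = (3 + 4·8 + 19)/6 = 54/6 = 9
te_Task 2 = (1 + 4·4 + 7)/6 = 24/6 = 4
te_Task 3 = (2 + 4·5 + 8)/6 = 30/6 = 5
te_Task 4 = (11 + 4·14 + 23)/6 = 90/6 = 15
te_Task 5 = (4 + 4·5 + 6)/6 = 30/6 = 5

Forward pass:
ES_Task 1 = 0; EF_Task 1 = 9
ES_Task 2 = 0; EF_Task 2 = 4
ES_Task 3 = max(EF_Task 1=9, EF_Task 2=4) = 9; EF_Task 3 = 9+5 = 14
ES_Task 4 = 4; EF_Task 4 = 4+15 = 19
ES_Task 5 = max(EF_Task 1=9, EF_Task 3=14, EF_Task 4=19) = 19; EF_Task 5 = 19+5 = 24
Expected project duration μ = 24 days. Critical path: Task 2 → Task 4 → Task 5.

Backward pass:
LF_Task 5 = 24; LS_Task 5 = 24−5 = 19
LF_Task 4 = LS_Task 5 = 19; LS_Task 4 = 19−15 = 4
LF_Task 3 = LS_Task 5 = 19; LS_Task 3 = 19−5 = 14
LF_Task 2 = min(LS_Task 3=14, LS_Task 4=4) = 4; LS_Task 2 = 4−4 = 0
LF_Task 1 = min(LS_Task 3=14, LS_Task 5=19) = 14; LS_Task 1 = 14−9 = 5
Slack_Task 3 = LS_Task 3 − ES_Task 3 = 14 − 9 = 5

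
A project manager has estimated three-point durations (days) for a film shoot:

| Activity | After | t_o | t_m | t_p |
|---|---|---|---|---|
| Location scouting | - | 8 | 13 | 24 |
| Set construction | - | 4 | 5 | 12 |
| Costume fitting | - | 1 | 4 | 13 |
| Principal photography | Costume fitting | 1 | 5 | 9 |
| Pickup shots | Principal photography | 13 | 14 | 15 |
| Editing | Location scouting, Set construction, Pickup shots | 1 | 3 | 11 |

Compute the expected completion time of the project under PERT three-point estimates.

28 days

te_Location scouting = (8 + 4·13 + 24)/6 = 84/6 = 14
te_Set construction = (4 + 4·5 + 12)/6 = 36/6 = 6
te_Costume fitting = (1 + 4·4 + 13)/6 = 30/6 = 5
te_Principal photography = (1 + 4·5 + 9)/6 = 30/6 = 5
te_Pickup shots = (13 + 4·14 + 15)/6 = 84/6 = 14
te_Editing = (1 + 4·3 + 11)/6 = 24/6 = 4

Forward pass:
ES_Location scouting = 0; EF_Location scouting = 14
ES_Set construction = 0; EF_Set construction = 6
ES_Costume fitting = 0; EF_Costume fitting = 5
ES_Principal photography = 5; EF_Principal photography = 5+5 = 10
ES_Pickup shots = 10; EF_Pickup shots = 10+14 = 24
ES_Editing = max(EF_Location scouting=14, EF_Set construction=6, EF_Pickup shots=24) = 24; EF_Editing = 24+4 = 28
Expected project duration μ = 28 days. Critical path: Costume fitting → Principal photography → Pickup shots → Editing.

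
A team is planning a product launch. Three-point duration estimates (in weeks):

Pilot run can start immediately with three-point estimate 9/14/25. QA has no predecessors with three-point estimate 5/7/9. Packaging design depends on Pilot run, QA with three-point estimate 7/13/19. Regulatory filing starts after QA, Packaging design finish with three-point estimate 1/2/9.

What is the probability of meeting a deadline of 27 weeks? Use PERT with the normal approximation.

0.133

te_Pilot run = (9 + 4·14 + 25)/6 = 90/6 = 15; σ²_Pilot run = ((25−9)/6)² = 7.111
te_QA = (5 + 4·7 + 9)/6 = 42/6 = 7; σ²_QA = ((9−5)/6)² = 0.444
te_Packaging design = (7 + 4·13 + 19)/6 = 78/6 = 13; σ²_Packaging design = ((19−7)/6)² = 4.000
te_Regulatory filing = (1 + 4·2 + 9)/6 = 18/6 = 3; σ²_Regulatory filing = ((9−1)/6)² = 1.778

Forward pass:
ES_Pilot run = 0; EF_Pilot run = 15
ES_QA = 0; EF_QA = 7
ES_Packaging design = max(EF_Pilot run=15, EF_QA=7) = 15; EF_Packaging design = 15+13 = 28
ES_Regulatory filing = max(EF_QA=7, EF_Packaging design=28) = 28; EF_Regulatory filing = 28+3 = 31
Expected project duration μ = 31 weeks. Critical path: Pilot run → Packaging design → Regulatory filing.

Variance along critical path = 7.111 + 4.000 + 1.778 = 12.889; σ = √12.889 = 3.590 weeks.
Z = (27 − 31) / 3.590 = -1.114
P(T ≤ 27) = Φ(-1.114) ≈ 0.133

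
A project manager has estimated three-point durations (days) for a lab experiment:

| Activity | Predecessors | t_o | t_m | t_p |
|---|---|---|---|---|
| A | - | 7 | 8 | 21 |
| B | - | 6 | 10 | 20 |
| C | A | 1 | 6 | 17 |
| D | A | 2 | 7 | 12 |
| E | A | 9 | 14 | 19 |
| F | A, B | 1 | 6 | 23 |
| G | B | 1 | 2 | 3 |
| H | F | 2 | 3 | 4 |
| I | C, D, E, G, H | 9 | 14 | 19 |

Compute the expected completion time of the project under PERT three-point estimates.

38 days

te_A = (7 + 4·8 + 21)/6 = 60/6 = 10
te_B = (6 + 4·10 + 20)/6 = 66/6 = 11
te_C = (1 + 4·6 + 17)/6 = 42/6 = 7
te_D = (2 + 4·7 + 12)/6 = 42/6 = 7
te_E = (9 + 4·14 + 19)/6 = 84/6 = 14
te_F = (1 + 4·6 + 23)/6 = 48/6 = 8
te_G = (1 + 4·2 + 3)/6 = 12/6 = 2
te_H = (2 + 4·3 + 4)/6 = 18/6 = 3
te_I = (9 + 4·14 + 19)/6 = 84/6 = 14

Forward pass:
ES_A = 0; EF_A = 10
ES_B = 0; EF_B = 11
ES_C = 10; EF_C = 10+7 = 17
ES_D = 10; EF_D = 10+7 = 17
ES_E = 10; EF_E = 10+14 = 24
ES_F = max(EF_A=10, EF_B=11) = 11; EF_F = 11+8 = 19
ES_G = 11; EF_G = 11+2 = 13
ES_H = 19; EF_H = 19+3 = 22
ES_I = max(EF_C=17, EF_D=17, EF_E=24, EF_G=13, EF_H=22) = 24; EF_I = 24+14 = 38
Expected project duration μ = 38 days. Critical path: A → E → I.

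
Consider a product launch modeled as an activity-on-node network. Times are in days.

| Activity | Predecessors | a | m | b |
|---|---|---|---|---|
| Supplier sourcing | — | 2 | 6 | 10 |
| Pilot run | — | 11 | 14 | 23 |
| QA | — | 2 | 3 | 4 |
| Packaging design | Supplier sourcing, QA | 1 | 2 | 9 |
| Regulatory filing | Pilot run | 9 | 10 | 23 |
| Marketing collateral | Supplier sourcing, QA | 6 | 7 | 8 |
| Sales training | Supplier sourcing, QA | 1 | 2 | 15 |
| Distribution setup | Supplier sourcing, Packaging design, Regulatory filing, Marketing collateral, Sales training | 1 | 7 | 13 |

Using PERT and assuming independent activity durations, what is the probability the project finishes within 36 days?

0.707

te_Supplier sourcing = (2 + 4·6 + 10)/6 = 36/6 = 6; σ²_Supplier sourcing = ((10−2)/6)² = 1.778
te_Pilot run = (11 + 4·14 + 23)/6 = 90/6 = 15; σ²_Pilot run = ((23−11)/6)² = 4.000
te_QA = (2 + 4·3 + 4)/6 = 18/6 = 3; σ²_QA = ((4−2)/6)² = 0.111
te_Packaging design = (1 + 4·2 + 9)/6 = 18/6 = 3; σ²_Packaging design = ((9−1)/6)² = 1.778
te_Regulatory filing = (9 + 4·10 + 23)/6 = 72/6 = 12; σ²_Regulatory filing = ((23−9)/6)² = 5.444
te_Marketing collateral = (6 + 4·7 + 8)/6 = 42/6 = 7; σ²_Marketing collateral = ((8−6)/6)² = 0.111
te_Sales training = (1 + 4·2 + 15)/6 = 24/6 = 4; σ²_Sales training = ((15−1)/6)² = 5.444
te_Distribution setup = (1 + 4·7 + 13)/6 = 42/6 = 7; σ²_Distribution setup = ((13−1)/6)² = 4.000

Forward pass:
ES_Supplier sourcing = 0; EF_Supplier sourcing = 6
ES_Pilot run = 0; EF_Pilot run = 15
ES_QA = 0; EF_QA = 3
ES_Packaging design = max(EF_Supplier sourcing=6, EF_QA=3) = 6; EF_Packaging design = 6+3 = 9
ES_Regulatory filing = 15; EF_Regulatory filing = 15+12 = 27
ES_Marketing collateral = max(EF_Supplier sourcing=6, EF_QA=3) = 6; EF_Marketing collateral = 6+7 = 13
ES_Sales training = max(EF_Supplier sourcing=6, EF_QA=3) = 6; EF_Sales training = 6+4 = 10
ES_Distribution setup = max(EF_Supplier sourcing=6, EF_Packaging design=9, EF_Regulatory filing=27, EF_Marketing collateral=13, EF_Sales training=10) = 27; EF_Distribution setup = 27+7 = 34
Expected project duration μ = 34 days. Critical path: Pilot run → Regulatory filing → Distribution setup.

Variance along critical path = 4.000 + 5.444 + 4.000 = 13.444; σ = √13.444 = 3.667 days.
Z = (36 − 34) / 3.667 = 0.545
P(T ≤ 36) = Φ(0.545) ≈ 0.707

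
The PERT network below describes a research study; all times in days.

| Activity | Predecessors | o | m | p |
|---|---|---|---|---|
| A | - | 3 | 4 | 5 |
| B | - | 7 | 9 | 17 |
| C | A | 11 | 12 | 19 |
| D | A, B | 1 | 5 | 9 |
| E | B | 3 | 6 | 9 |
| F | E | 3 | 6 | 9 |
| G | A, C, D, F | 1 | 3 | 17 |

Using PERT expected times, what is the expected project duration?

te_A = (3 + 4·4 + 5)/6 = 24/6 = 4
te_B = (7 + 4·9 + 17)/6 = 60/6 = 10
te_C = (11 + 4·12 + 19)/6 = 78/6 = 13
te_D = (1 + 4·5 + 9)/6 = 30/6 = 5
te_E = (3 + 4·6 + 9)/6 = 36/6 = 6
te_F = (3 + 4·6 + 9)/6 = 36/6 = 6
te_G = (1 + 4·3 + 17)/6 = 30/6 = 5

Forward pass:
ES_A = 0; EF_A = 4
ES_B = 0; EF_B = 10
ES_C = 4; EF_C = 4+13 = 17
ES_D = max(EF_A=4, EF_B=10) = 10; EF_D = 10+5 = 15
ES_E = 10; EF_E = 10+6 = 16
ES_F = 16; EF_F = 16+6 = 22
ES_G = max(EF_A=4, EF_C=17, EF_D=15, EF_F=22) = 22; EF_G = 22+5 = 27
Expected project duration μ = 27 days. Critical path: B → E → F → G.

27 days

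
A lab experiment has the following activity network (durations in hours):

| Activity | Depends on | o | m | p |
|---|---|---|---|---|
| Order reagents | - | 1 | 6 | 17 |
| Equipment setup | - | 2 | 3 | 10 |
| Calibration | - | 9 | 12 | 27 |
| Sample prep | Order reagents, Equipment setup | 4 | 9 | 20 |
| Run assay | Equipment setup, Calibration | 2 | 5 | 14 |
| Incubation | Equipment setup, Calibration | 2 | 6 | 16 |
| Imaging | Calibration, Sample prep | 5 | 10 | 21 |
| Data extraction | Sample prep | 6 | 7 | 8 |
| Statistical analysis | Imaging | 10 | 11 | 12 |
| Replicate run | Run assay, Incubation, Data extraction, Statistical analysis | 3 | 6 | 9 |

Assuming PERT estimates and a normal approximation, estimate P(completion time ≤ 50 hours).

te_Order reagents = (1 + 4·6 + 17)/6 = 42/6 = 7; σ²_Order reagents = ((17−1)/6)² = 7.111
te_Equipment setup = (2 + 4·3 + 10)/6 = 24/6 = 4; σ²_Equipment setup = ((10−2)/6)² = 1.778
te_Calibration = (9 + 4·12 + 27)/6 = 84/6 = 14; σ²_Calibration = ((27−9)/6)² = 9.000
te_Sample prep = (4 + 4·9 + 20)/6 = 60/6 = 10; σ²_Sample prep = ((20−4)/6)² = 7.111
te_Run assay = (2 + 4·5 + 14)/6 = 36/6 = 6; σ²_Run assay = ((14−2)/6)² = 4.000
te_Incubation = (2 + 4·6 + 16)/6 = 42/6 = 7; σ²_Incubation = ((16−2)/6)² = 5.444
te_Imaging = (5 + 4·10 + 21)/6 = 66/6 = 11; σ²_Imaging = ((21−5)/6)² = 7.111
te_Data extraction = (6 + 4·7 + 8)/6 = 42/6 = 7; σ²_Data extraction = ((8−6)/6)² = 0.111
te_Statistical analysis = (10 + 4·11 + 12)/6 = 66/6 = 11; σ²_Statistical analysis = ((12−10)/6)² = 0.111
te_Replicate run = (3 + 4·6 + 9)/6 = 36/6 = 6; σ²_Replicate run = ((9−3)/6)² = 1.000

Forward pass:
ES_Order reagents = 0; EF_Order reagents = 7
ES_Equipment setup = 0; EF_Equipment setup = 4
ES_Calibration = 0; EF_Calibration = 14
ES_Sample prep = max(EF_Order reagents=7, EF_Equipment setup=4) = 7; EF_Sample prep = 7+10 = 17
ES_Run assay = max(EF_Equipment setup=4, EF_Calibration=14) = 14; EF_Run assay = 14+6 = 20
ES_Incubation = max(EF_Equipment setup=4, EF_Calibration=14) = 14; EF_Incubation = 14+7 = 21
ES_Imaging = max(EF_Calibration=14, EF_Sample prep=17) = 17; EF_Imaging = 17+11 = 28
ES_Data extraction = 17; EF_Data extraction = 17+7 = 24
ES_Statistical analysis = 28; EF_Statistical analysis = 28+11 = 39
ES_Replicate run = max(EF_Run assay=20, EF_Incubation=21, EF_Data extraction=24, EF_Statistical analysis=39) = 39; EF_Replicate run = 39+6 = 45
Expected project duration μ = 45 hours. Critical path: Order reagents → Sample prep → Imaging → Statistical analysis → Replicate run.

Variance along critical path = 7.111 + 7.111 + 7.111 + 0.111 + 1.000 = 22.444; σ = √22.444 = 4.738 hours.
Z = (50 − 45) / 4.738 = 1.055
P(T ≤ 50) = Φ(1.055) ≈ 0.854

0.854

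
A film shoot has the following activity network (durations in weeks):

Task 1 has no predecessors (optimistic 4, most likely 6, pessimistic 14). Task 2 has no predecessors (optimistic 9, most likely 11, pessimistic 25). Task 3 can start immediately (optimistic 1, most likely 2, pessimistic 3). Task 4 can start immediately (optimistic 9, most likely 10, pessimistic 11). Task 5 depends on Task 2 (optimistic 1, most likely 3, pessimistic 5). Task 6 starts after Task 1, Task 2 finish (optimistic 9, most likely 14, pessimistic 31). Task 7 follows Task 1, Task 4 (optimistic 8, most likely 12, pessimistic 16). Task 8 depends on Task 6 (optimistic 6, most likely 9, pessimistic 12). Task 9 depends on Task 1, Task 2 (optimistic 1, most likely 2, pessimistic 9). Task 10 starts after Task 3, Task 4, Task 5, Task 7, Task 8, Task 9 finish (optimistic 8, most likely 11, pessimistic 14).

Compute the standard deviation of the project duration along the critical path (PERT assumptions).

4.75 weeks

te_Task 1 = (4 + 4·6 + 14)/6 = 42/6 = 7; σ²_Task 1 = ((14−4)/6)² = 2.778
te_Task 2 = (9 + 4·11 + 25)/6 = 78/6 = 13; σ²_Task 2 = ((25−9)/6)² = 7.111
te_Task 3 = (1 + 4·2 + 3)/6 = 12/6 = 2; σ²_Task 3 = ((3−1)/6)² = 0.111
te_Task 4 = (9 + 4·10 + 11)/6 = 60/6 = 10; σ²_Task 4 = ((11−9)/6)² = 0.111
te_Task 5 = (1 + 4·3 + 5)/6 = 18/6 = 3; σ²_Task 5 = ((5−1)/6)² = 0.444
te_Task 6 = (9 + 4·14 + 31)/6 = 96/6 = 16; σ²_Task 6 = ((31−9)/6)² = 13.444
te_Task 7 = (8 + 4·12 + 16)/6 = 72/6 = 12; σ²_Task 7 = ((16−8)/6)² = 1.778
te_Task 8 = (6 + 4·9 + 12)/6 = 54/6 = 9; σ²_Task 8 = ((12−6)/6)² = 1.000
te_Task 9 = (1 + 4·2 + 9)/6 = 18/6 = 3; σ²_Task 9 = ((9−1)/6)² = 1.778
te_Task 10 = (8 + 4·11 + 14)/6 = 66/6 = 11; σ²_Task 10 = ((14−8)/6)² = 1.000

Forward pass:
ES_Task 1 = 0; EF_Task 1 = 7
ES_Task 2 = 0; EF_Task 2 = 13
ES_Task 3 = 0; EF_Task 3 = 2
ES_Task 4 = 0; EF_Task 4 = 10
ES_Task 5 = 13; EF_Task 5 = 13+3 = 16
ES_Task 6 = max(EF_Task 1=7, EF_Task 2=13) = 13; EF_Task 6 = 13+16 = 29
ES_Task 7 = max(EF_Task 1=7, EF_Task 4=10) = 10; EF_Task 7 = 10+12 = 22
ES_Task 8 = 29; EF_Task 8 = 29+9 = 38
ES_Task 9 = max(EF_Task 1=7, EF_Task 2=13) = 13; EF_Task 9 = 13+3 = 16
ES_Task 10 = max(EF_Task 3=2, EF_Task 4=10, EF_Task 5=16, EF_Task 7=22, EF_Task 8=38, EF_Task 9=16) = 38; EF_Task 10 = 38+11 = 49
Expected project duration μ = 49 weeks. Critical path: Task 2 → Task 6 → Task 8 → Task 10.

Variance along critical path = 7.111 + 13.444 + 1.000 + 1.000 = 22.556
σ = √22.556 = 4.749 weeks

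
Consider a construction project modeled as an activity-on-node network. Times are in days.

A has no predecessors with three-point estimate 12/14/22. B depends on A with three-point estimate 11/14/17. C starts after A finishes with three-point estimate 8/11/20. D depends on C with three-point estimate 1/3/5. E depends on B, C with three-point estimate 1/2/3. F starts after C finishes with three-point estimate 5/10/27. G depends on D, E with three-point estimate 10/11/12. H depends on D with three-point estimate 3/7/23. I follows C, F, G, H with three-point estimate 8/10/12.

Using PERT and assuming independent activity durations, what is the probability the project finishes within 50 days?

0.171

te_A = (12 + 4·14 + 22)/6 = 90/6 = 15; σ²_A = ((22−12)/6)² = 2.778
te_B = (11 + 4·14 + 17)/6 = 84/6 = 14; σ²_B = ((17−11)/6)² = 1.000
te_C = (8 + 4·11 + 20)/6 = 72/6 = 12; σ²_C = ((20−8)/6)² = 4.000
te_D = (1 + 4·3 + 5)/6 = 18/6 = 3; σ²_D = ((5−1)/6)² = 0.444
te_E = (1 + 4·2 + 3)/6 = 12/6 = 2; σ²_E = ((3−1)/6)² = 0.111
te_F = (5 + 4·10 + 27)/6 = 72/6 = 12; σ²_F = ((27−5)/6)² = 13.444
te_G = (10 + 4·11 + 12)/6 = 66/6 = 11; σ²_G = ((12−10)/6)² = 0.111
te_H = (3 + 4·7 + 23)/6 = 54/6 = 9; σ²_H = ((23−3)/6)² = 11.111
te_I = (8 + 4·10 + 12)/6 = 60/6 = 10; σ²_I = ((12−8)/6)² = 0.444

Forward pass:
ES_A = 0; EF_A = 15
ES_B = 15; EF_B = 15+14 = 29
ES_C = 15; EF_C = 15+12 = 27
ES_D = 27; EF_D = 27+3 = 30
ES_E = max(EF_B=29, EF_C=27) = 29; EF_E = 29+2 = 31
ES_F = 27; EF_F = 27+12 = 39
ES_G = max(EF_D=30, EF_E=31) = 31; EF_G = 31+11 = 42
ES_H = 30; EF_H = 30+9 = 39
ES_I = max(EF_C=27, EF_F=39, EF_G=42, EF_H=39) = 42; EF_I = 42+10 = 52
Expected project duration μ = 52 days. Critical path: A → B → E → G → I.

Variance along critical path = 2.778 + 1.000 + 0.111 + 0.111 + 0.444 = 4.444; σ = √4.444 = 2.108 days.
Z = (50 − 52) / 2.108 = -0.949
P(T ≤ 50) = Φ(-0.949) ≈ 0.171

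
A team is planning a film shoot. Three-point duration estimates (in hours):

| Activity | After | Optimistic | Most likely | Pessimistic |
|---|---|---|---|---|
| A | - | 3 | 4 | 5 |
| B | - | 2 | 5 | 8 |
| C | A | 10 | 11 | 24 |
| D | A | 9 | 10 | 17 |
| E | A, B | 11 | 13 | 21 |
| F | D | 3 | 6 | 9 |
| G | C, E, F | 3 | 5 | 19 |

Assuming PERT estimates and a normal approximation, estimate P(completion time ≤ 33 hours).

0.943

te_A = (3 + 4·4 + 5)/6 = 24/6 = 4; σ²_A = ((5−3)/6)² = 0.111
te_B = (2 + 4·5 + 8)/6 = 30/6 = 5; σ²_B = ((8−2)/6)² = 1.000
te_C = (10 + 4·11 + 24)/6 = 78/6 = 13; σ²_C = ((24−10)/6)² = 5.444
te_D = (9 + 4·10 + 17)/6 = 66/6 = 11; σ²_D = ((17−9)/6)² = 1.778
te_E = (11 + 4·13 + 21)/6 = 84/6 = 14; σ²_E = ((21−11)/6)² = 2.778
te_F = (3 + 4·6 + 9)/6 = 36/6 = 6; σ²_F = ((9−3)/6)² = 1.000
te_G = (3 + 4·5 + 19)/6 = 42/6 = 7; σ²_G = ((19−3)/6)² = 7.111

Forward pass:
ES_A = 0; EF_A = 4
ES_B = 0; EF_B = 5
ES_C = 4; EF_C = 4+13 = 17
ES_D = 4; EF_D = 4+11 = 15
ES_E = max(EF_A=4, EF_B=5) = 5; EF_E = 5+14 = 19
ES_F = 15; EF_F = 15+6 = 21
ES_G = max(EF_C=17, EF_E=19, EF_F=21) = 21; EF_G = 21+7 = 28
Expected project duration μ = 28 hours. Critical path: A → D → F → G.

Variance along critical path = 0.111 + 1.778 + 1.000 + 7.111 = 10.000; σ = √10.000 = 3.162 hours.
Z = (33 − 28) / 3.162 = 1.581
P(T ≤ 33) = Φ(1.581) ≈ 0.943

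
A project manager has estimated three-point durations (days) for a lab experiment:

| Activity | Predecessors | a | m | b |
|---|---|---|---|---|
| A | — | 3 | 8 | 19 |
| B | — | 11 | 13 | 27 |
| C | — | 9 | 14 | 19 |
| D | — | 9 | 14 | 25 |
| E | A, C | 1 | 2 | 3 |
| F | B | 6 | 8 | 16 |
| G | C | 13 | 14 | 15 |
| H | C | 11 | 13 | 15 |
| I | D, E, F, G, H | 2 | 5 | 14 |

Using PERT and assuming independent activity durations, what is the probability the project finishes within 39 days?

0.972

te_A = (3 + 4·8 + 19)/6 = 54/6 = 9; σ²_A = ((19−3)/6)² = 7.111
te_B = (11 + 4·13 + 27)/6 = 90/6 = 15; σ²_B = ((27−11)/6)² = 7.111
te_C = (9 + 4·14 + 19)/6 = 84/6 = 14; σ²_C = ((19−9)/6)² = 2.778
te_D = (9 + 4·14 + 25)/6 = 90/6 = 15; σ²_D = ((25−9)/6)² = 7.111
te_E = (1 + 4·2 + 3)/6 = 12/6 = 2; σ²_E = ((3−1)/6)² = 0.111
te_F = (6 + 4·8 + 16)/6 = 54/6 = 9; σ²_F = ((16−6)/6)² = 2.778
te_G = (13 + 4·14 + 15)/6 = 84/6 = 14; σ²_G = ((15−13)/6)² = 0.111
te_H = (11 + 4·13 + 15)/6 = 78/6 = 13; σ²_H = ((15−11)/6)² = 0.444
te_I = (2 + 4·5 + 14)/6 = 36/6 = 6; σ²_I = ((14−2)/6)² = 4.000

Forward pass:
ES_A = 0; EF_A = 9
ES_B = 0; EF_B = 15
ES_C = 0; EF_C = 14
ES_D = 0; EF_D = 15
ES_E = max(EF_A=9, EF_C=14) = 14; EF_E = 14+2 = 16
ES_F = 15; EF_F = 15+9 = 24
ES_G = 14; EF_G = 14+14 = 28
ES_H = 14; EF_H = 14+13 = 27
ES_I = max(EF_D=15, EF_E=16, EF_F=24, EF_G=28, EF_H=27) = 28; EF_I = 28+6 = 34
Expected project duration μ = 34 days. Critical path: C → G → I.

Variance along critical path = 2.778 + 0.111 + 4.000 = 6.889; σ = √6.889 = 2.625 days.
Z = (39 − 34) / 2.625 = 1.905
P(T ≤ 39) = Φ(1.905) ≈ 0.972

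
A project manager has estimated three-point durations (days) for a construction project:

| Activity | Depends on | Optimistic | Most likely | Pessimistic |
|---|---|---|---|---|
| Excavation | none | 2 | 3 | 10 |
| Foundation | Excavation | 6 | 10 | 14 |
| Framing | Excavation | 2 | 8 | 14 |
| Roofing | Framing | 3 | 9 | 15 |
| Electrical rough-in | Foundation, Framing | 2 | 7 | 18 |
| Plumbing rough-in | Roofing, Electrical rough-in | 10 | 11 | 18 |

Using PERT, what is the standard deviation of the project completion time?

te_Excavation = (2 + 4·3 + 10)/6 = 24/6 = 4; σ²_Excavation = ((10−2)/6)² = 1.778
te_Foundation = (6 + 4·10 + 14)/6 = 60/6 = 10; σ²_Foundation = ((14−6)/6)² = 1.778
te_Framing = (2 + 4·8 + 14)/6 = 48/6 = 8; σ²_Framing = ((14−2)/6)² = 4.000
te_Roofing = (3 + 4·9 + 15)/6 = 54/6 = 9; σ²_Roofing = ((15−3)/6)² = 4.000
te_Electrical rough-in = (2 + 4·7 + 18)/6 = 48/6 = 8; σ²_Electrical rough-in = ((18−2)/6)² = 7.111
te_Plumbing rough-in = (10 + 4·11 + 18)/6 = 72/6 = 12; σ²_Plumbing rough-in = ((18−10)/6)² = 1.778

Forward pass:
ES_Excavation = 0; EF_Excavation = 4
ES_Foundation = 4; EF_Foundation = 4+10 = 14
ES_Framing = 4; EF_Framing = 4+8 = 12
ES_Roofing = 12; EF_Roofing = 12+9 = 21
ES_Electrical rough-in = max(EF_Foundation=14, EF_Framing=12) = 14; EF_Electrical rough-in = 14+8 = 22
ES_Plumbing rough-in = max(EF_Roofing=21, EF_Electrical rough-in=22) = 22; EF_Plumbing rough-in = 22+12 = 34
Expected project duration μ = 34 days. Critical path: Excavation → Foundation → Electrical rough-in → Plumbing rough-in.

Variance along critical path = 1.778 + 1.778 + 7.111 + 1.778 = 12.444
σ = √12.444 = 3.528 days

3.53 days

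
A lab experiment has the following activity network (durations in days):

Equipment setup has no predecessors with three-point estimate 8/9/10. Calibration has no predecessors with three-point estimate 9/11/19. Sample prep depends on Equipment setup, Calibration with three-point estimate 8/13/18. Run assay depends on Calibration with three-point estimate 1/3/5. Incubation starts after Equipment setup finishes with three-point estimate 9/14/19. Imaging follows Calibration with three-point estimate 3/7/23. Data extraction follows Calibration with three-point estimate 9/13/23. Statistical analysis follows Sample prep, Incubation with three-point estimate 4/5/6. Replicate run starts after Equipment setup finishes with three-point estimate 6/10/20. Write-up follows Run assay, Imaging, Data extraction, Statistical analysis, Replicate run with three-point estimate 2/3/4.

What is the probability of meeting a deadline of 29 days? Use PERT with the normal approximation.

te_Equipment setup = (8 + 4·9 + 10)/6 = 54/6 = 9; σ²_Equipment setup = ((10−8)/6)² = 0.111
te_Calibration = (9 + 4·11 + 19)/6 = 72/6 = 12; σ²_Calibration = ((19−9)/6)² = 2.778
te_Sample prep = (8 + 4·13 + 18)/6 = 78/6 = 13; σ²_Sample prep = ((18−8)/6)² = 2.778
te_Run assay = (1 + 4·3 + 5)/6 = 18/6 = 3; σ²_Run assay = ((5−1)/6)² = 0.444
te_Incubation = (9 + 4·14 + 19)/6 = 84/6 = 14; σ²_Incubation = ((19−9)/6)² = 2.778
te_Imaging = (3 + 4·7 + 23)/6 = 54/6 = 9; σ²_Imaging = ((23−3)/6)² = 11.111
te_Data extraction = (9 + 4·13 + 23)/6 = 84/6 = 14; σ²_Data extraction = ((23−9)/6)² = 5.444
te_Statistical analysis = (4 + 4·5 + 6)/6 = 30/6 = 5; σ²_Statistical analysis = ((6−4)/6)² = 0.111
te_Replicate run = (6 + 4·10 + 20)/6 = 66/6 = 11; σ²_Replicate run = ((20−6)/6)² = 5.444
te_Write-up = (2 + 4·3 + 4)/6 = 18/6 = 3; σ²_Write-up = ((4−2)/6)² = 0.111

Forward pass:
ES_Equipment setup = 0; EF_Equipment setup = 9
ES_Calibration = 0; EF_Calibration = 12
ES_Sample prep = max(EF_Equipment setup=9, EF_Calibration=12) = 12; EF_Sample prep = 12+13 = 25
ES_Run assay = 12; EF_Run assay = 12+3 = 15
ES_Incubation = 9; EF_Incubation = 9+14 = 23
ES_Imaging = 12; EF_Imaging = 12+9 = 21
ES_Data extraction = 12; EF_Data extraction = 12+14 = 26
ES_Statistical analysis = max(EF_Sample prep=25, EF_Incubation=23) = 25; EF_Statistical analysis = 25+5 = 30
ES_Replicate run = 9; EF_Replicate run = 9+11 = 20
ES_Write-up = max(EF_Run assay=15, EF_Imaging=21, EF_Data extraction=26, EF_Statistical analysis=30, EF_Replicate run=20) = 30; EF_Write-up = 30+3 = 33
Expected project duration μ = 33 days. Critical path: Calibration → Sample prep → Statistical analysis → Write-up.

Variance along critical path = 2.778 + 2.778 + 0.111 + 0.111 = 5.778; σ = √5.778 = 2.404 days.
Z = (29 − 33) / 2.404 = -1.664
P(T ≤ 29) = Φ(-1.664) ≈ 0.048

0.048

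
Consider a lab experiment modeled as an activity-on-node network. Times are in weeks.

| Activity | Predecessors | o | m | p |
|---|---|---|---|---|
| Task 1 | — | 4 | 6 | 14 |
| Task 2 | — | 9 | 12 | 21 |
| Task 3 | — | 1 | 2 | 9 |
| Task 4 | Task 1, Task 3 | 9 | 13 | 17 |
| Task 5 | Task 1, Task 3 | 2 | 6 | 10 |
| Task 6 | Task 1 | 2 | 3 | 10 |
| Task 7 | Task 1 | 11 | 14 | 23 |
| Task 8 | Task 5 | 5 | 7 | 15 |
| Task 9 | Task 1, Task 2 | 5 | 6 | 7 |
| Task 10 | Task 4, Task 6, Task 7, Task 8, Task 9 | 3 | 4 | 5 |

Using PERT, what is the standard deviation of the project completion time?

te_Task 1 = (4 + 4·6 + 14)/6 = 42/6 = 7; σ²_Task 1 = ((14−4)/6)² = 2.778
te_Task 2 = (9 + 4·12 + 21)/6 = 78/6 = 13; σ²_Task 2 = ((21−9)/6)² = 4.000
te_Task 3 = (1 + 4·2 + 9)/6 = 18/6 = 3; σ²_Task 3 = ((9−1)/6)² = 1.778
te_Task 4 = (9 + 4·13 + 17)/6 = 78/6 = 13; σ²_Task 4 = ((17−9)/6)² = 1.778
te_Task 5 = (2 + 4·6 + 10)/6 = 36/6 = 6; σ²_Task 5 = ((10−2)/6)² = 1.778
te_Task 6 = (2 + 4·3 + 10)/6 = 24/6 = 4; σ²_Task 6 = ((10−2)/6)² = 1.778
te_Task 7 = (11 + 4·14 + 23)/6 = 90/6 = 15; σ²_Task 7 = ((23−11)/6)² = 4.000
te_Task 8 = (5 + 4·7 + 15)/6 = 48/6 = 8; σ²_Task 8 = ((15−5)/6)² = 2.778
te_Task 9 = (5 + 4·6 + 7)/6 = 36/6 = 6; σ²_Task 9 = ((7−5)/6)² = 0.111
te_Task 10 = (3 + 4·4 + 5)/6 = 24/6 = 4; σ²_Task 10 = ((5−3)/6)² = 0.111

Forward pass:
ES_Task 1 = 0; EF_Task 1 = 7
ES_Task 2 = 0; EF_Task 2 = 13
ES_Task 3 = 0; EF_Task 3 = 3
ES_Task 4 = max(EF_Task 1=7, EF_Task 3=3) = 7; EF_Task 4 = 7+13 = 20
ES_Task 5 = max(EF_Task 1=7, EF_Task 3=3) = 7; EF_Task 5 = 7+6 = 13
ES_Task 6 = 7; EF_Task 6 = 7+4 = 11
ES_Task 7 = 7; EF_Task 7 = 7+15 = 22
ES_Task 8 = 13; EF_Task 8 = 13+8 = 21
ES_Task 9 = max(EF_Task 1=7, EF_Task 2=13) = 13; EF_Task 9 = 13+6 = 19
ES_Task 10 = max(EF_Task 4=20, EF_Task 6=11, EF_Task 7=22, EF_Task 8=21, EF_Task 9=19) = 22; EF_Task 10 = 22+4 = 26
Expected project duration μ = 26 weeks. Critical path: Task 1 → Task 7 → Task 10.

Variance along critical path = 2.778 + 4.000 + 0.111 = 6.889
σ = √6.889 = 2.625 weeks

2.62 weeks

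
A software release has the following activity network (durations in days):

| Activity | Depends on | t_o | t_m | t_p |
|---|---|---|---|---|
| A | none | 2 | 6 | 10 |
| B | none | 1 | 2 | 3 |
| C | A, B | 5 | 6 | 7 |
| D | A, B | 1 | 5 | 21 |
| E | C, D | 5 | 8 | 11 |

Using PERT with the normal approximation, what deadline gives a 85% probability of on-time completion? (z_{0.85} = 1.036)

te_A = (2 + 4·6 + 10)/6 = 36/6 = 6; σ²_A = ((10−2)/6)² = 1.778
te_B = (1 + 4·2 + 3)/6 = 12/6 = 2; σ²_B = ((3−1)/6)² = 0.111
te_C = (5 + 4·6 + 7)/6 = 36/6 = 6; σ²_C = ((7−5)/6)² = 0.111
te_D = (1 + 4·5 + 21)/6 = 42/6 = 7; σ²_D = ((21−1)/6)² = 11.111
te_E = (5 + 4·8 + 11)/6 = 48/6 = 8; σ²_E = ((11−5)/6)² = 1.000

Forward pass:
ES_A = 0; EF_A = 6
ES_B = 0; EF_B = 2
ES_C = max(EF_A=6, EF_B=2) = 6; EF_C = 6+6 = 12
ES_D = max(EF_A=6, EF_B=2) = 6; EF_D = 6+7 = 13
ES_E = max(EF_C=12, EF_D=13) = 13; EF_E = 13+8 = 21
Expected project duration μ = 21 days. Critical path: A → D → E.

Variance along critical path = 1.778 + 11.111 + 1.000 = 13.889; σ = 3.727 days.
D = μ + z·σ = 21 + 1.036·3.727 = 24.9 days

24.9 days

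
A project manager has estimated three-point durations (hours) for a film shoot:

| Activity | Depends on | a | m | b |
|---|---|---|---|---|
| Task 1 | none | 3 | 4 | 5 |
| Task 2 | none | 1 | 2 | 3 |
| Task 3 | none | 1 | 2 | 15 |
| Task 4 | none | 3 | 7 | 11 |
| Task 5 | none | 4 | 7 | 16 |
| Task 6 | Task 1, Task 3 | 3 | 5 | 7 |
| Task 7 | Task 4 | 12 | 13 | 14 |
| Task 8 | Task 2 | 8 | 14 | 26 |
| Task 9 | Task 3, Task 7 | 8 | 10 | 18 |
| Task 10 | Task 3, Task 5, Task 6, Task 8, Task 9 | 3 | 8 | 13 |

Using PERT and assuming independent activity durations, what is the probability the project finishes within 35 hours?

te_Task 1 = (3 + 4·4 + 5)/6 = 24/6 = 4; σ²_Task 1 = ((5−3)/6)² = 0.111
te_Task 2 = (1 + 4·2 + 3)/6 = 12/6 = 2; σ²_Task 2 = ((3−1)/6)² = 0.111
te_Task 3 = (1 + 4·2 + 15)/6 = 24/6 = 4; σ²_Task 3 = ((15−1)/6)² = 5.444
te_Task 4 = (3 + 4·7 + 11)/6 = 42/6 = 7; σ²_Task 4 = ((11−3)/6)² = 1.778
te_Task 5 = (4 + 4·7 + 16)/6 = 48/6 = 8; σ²_Task 5 = ((16−4)/6)² = 4.000
te_Task 6 = (3 + 4·5 + 7)/6 = 30/6 = 5; σ²_Task 6 = ((7−3)/6)² = 0.444
te_Task 7 = (12 + 4·13 + 14)/6 = 78/6 = 13; σ²_Task 7 = ((14−12)/6)² = 0.111
te_Task 8 = (8 + 4·14 + 26)/6 = 90/6 = 15; σ²_Task 8 = ((26−8)/6)² = 9.000
te_Task 9 = (8 + 4·10 + 18)/6 = 66/6 = 11; σ²_Task 9 = ((18−8)/6)² = 2.778
te_Task 10 = (3 + 4·8 + 13)/6 = 48/6 = 8; σ²_Task 10 = ((13−3)/6)² = 2.778

Forward pass:
ES_Task 1 = 0; EF_Task 1 = 4
ES_Task 2 = 0; EF_Task 2 = 2
ES_Task 3 = 0; EF_Task 3 = 4
ES_Task 4 = 0; EF_Task 4 = 7
ES_Task 5 = 0; EF_Task 5 = 8
ES_Task 6 = max(EF_Task 1=4, EF_Task 3=4) = 4; EF_Task 6 = 4+5 = 9
ES_Task 7 = 7; EF_Task 7 = 7+13 = 20
ES_Task 8 = 2; EF_Task 8 = 2+15 = 17
ES_Task 9 = max(EF_Task 3=4, EF_Task 7=20) = 20; EF_Task 9 = 20+11 = 31
ES_Task 10 = max(EF_Task 3=4, EF_Task 5=8, EF_Task 6=9, EF_Task 8=17, EF_Task 9=31) = 31; EF_Task 10 = 31+8 = 39
Expected project duration μ = 39 hours. Critical path: Task 4 → Task 7 → Task 9 → Task 10.

Variance along critical path = 1.778 + 0.111 + 2.778 + 2.778 = 7.444; σ = √7.444 = 2.728 hours.
Z = (35 − 39) / 2.728 = -1.466
P(T ≤ 35) = Φ(-1.466) ≈ 0.071

0.071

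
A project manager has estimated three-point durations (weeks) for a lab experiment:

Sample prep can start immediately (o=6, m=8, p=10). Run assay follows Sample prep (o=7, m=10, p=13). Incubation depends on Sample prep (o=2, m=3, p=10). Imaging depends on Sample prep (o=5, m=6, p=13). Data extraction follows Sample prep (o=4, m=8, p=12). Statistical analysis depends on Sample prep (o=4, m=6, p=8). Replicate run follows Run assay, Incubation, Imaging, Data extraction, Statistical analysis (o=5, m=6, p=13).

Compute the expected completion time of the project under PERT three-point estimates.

25 weeks

te_Sample prep = (6 + 4·8 + 10)/6 = 48/6 = 8
te_Run assay = (7 + 4·10 + 13)/6 = 60/6 = 10
te_Incubation = (2 + 4·3 + 10)/6 = 24/6 = 4
te_Imaging = (5 + 4·6 + 13)/6 = 42/6 = 7
te_Data extraction = (4 + 4·8 + 12)/6 = 48/6 = 8
te_Statistical analysis = (4 + 4·6 + 8)/6 = 36/6 = 6
te_Replicate run = (5 + 4·6 + 13)/6 = 42/6 = 7

Forward pass:
ES_Sample prep = 0; EF_Sample prep = 8
ES_Run assay = 8; EF_Run assay = 8+10 = 18
ES_Incubation = 8; EF_Incubation = 8+4 = 12
ES_Imaging = 8; EF_Imaging = 8+7 = 15
ES_Data extraction = 8; EF_Data extraction = 8+8 = 16
ES_Statistical analysis = 8; EF_Statistical analysis = 8+6 = 14
ES_Replicate run = max(EF_Run assay=18, EF_Incubation=12, EF_Imaging=15, EF_Data extraction=16, EF_Statistical analysis=14) = 18; EF_Replicate run = 18+7 = 25
Expected project duration μ = 25 weeks. Critical path: Sample prep → Run assay → Replicate run.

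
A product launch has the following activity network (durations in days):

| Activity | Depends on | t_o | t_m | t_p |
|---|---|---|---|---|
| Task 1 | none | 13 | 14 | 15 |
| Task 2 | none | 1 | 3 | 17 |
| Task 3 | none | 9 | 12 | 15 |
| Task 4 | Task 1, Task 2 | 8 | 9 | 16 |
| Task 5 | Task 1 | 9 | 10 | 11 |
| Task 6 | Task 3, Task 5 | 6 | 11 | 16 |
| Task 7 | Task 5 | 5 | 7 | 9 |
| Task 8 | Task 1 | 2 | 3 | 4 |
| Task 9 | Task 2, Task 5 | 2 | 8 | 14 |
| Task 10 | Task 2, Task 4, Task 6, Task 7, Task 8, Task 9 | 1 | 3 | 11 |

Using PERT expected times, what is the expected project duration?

39 days

te_Task 1 = (13 + 4·14 + 15)/6 = 84/6 = 14
te_Task 2 = (1 + 4·3 + 17)/6 = 30/6 = 5
te_Task 3 = (9 + 4·12 + 15)/6 = 72/6 = 12
te_Task 4 = (8 + 4·9 + 16)/6 = 60/6 = 10
te_Task 5 = (9 + 4·10 + 11)/6 = 60/6 = 10
te_Task 6 = (6 + 4·11 + 16)/6 = 66/6 = 11
te_Task 7 = (5 + 4·7 + 9)/6 = 42/6 = 7
te_Task 8 = (2 + 4·3 + 4)/6 = 18/6 = 3
te_Task 9 = (2 + 4·8 + 14)/6 = 48/6 = 8
te_Task 10 = (1 + 4·3 + 11)/6 = 24/6 = 4

Forward pass:
ES_Task 1 = 0; EF_Task 1 = 14
ES_Task 2 = 0; EF_Task 2 = 5
ES_Task 3 = 0; EF_Task 3 = 12
ES_Task 4 = max(EF_Task 1=14, EF_Task 2=5) = 14; EF_Task 4 = 14+10 = 24
ES_Task 5 = 14; EF_Task 5 = 14+10 = 24
ES_Task 6 = max(EF_Task 3=12, EF_Task 5=24) = 24; EF_Task 6 = 24+11 = 35
ES_Task 7 = 24; EF_Task 7 = 24+7 = 31
ES_Task 8 = 14; EF_Task 8 = 14+3 = 17
ES_Task 9 = max(EF_Task 2=5, EF_Task 5=24) = 24; EF_Task 9 = 24+8 = 32
ES_Task 10 = max(EF_Task 2=5, EF_Task 4=24, EF_Task 6=35, EF_Task 7=31, EF_Task 8=17, EF_Task 9=32) = 35; EF_Task 10 = 35+4 = 39
Expected project duration μ = 39 days. Critical path: Task 1 → Task 5 → Task 6 → Task 10.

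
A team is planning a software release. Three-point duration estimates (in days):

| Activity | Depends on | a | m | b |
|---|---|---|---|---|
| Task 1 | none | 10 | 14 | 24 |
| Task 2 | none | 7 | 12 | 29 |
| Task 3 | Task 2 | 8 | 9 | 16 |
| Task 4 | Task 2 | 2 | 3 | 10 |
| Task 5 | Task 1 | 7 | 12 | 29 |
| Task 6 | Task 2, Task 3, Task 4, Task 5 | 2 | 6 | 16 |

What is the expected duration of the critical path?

te_Task 1 = (10 + 4·14 + 24)/6 = 90/6 = 15
te_Task 2 = (7 + 4·12 + 29)/6 = 84/6 = 14
te_Task 3 = (8 + 4·9 + 16)/6 = 60/6 = 10
te_Task 4 = (2 + 4·3 + 10)/6 = 24/6 = 4
te_Task 5 = (7 + 4·12 + 29)/6 = 84/6 = 14
te_Task 6 = (2 + 4·6 + 16)/6 = 42/6 = 7

Forward pass:
ES_Task 1 = 0; EF_Task 1 = 15
ES_Task 2 = 0; EF_Task 2 = 14
ES_Task 3 = 14; EF_Task 3 = 14+10 = 24
ES_Task 4 = 14; EF_Task 4 = 14+4 = 18
ES_Task 5 = 15; EF_Task 5 = 15+14 = 29
ES_Task 6 = max(EF_Task 2=14, EF_Task 3=24, EF_Task 4=18, EF_Task 5=29) = 29; EF_Task 6 = 29+7 = 36
Expected project duration μ = 36 days. Critical path: Task 1 → Task 5 → Task 6.

36 days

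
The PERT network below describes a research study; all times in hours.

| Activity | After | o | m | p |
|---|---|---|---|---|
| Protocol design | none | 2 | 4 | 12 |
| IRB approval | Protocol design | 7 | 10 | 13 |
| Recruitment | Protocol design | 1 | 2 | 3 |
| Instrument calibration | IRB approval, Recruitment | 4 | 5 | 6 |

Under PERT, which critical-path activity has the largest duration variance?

Protocol design

te_Protocol design = (2 + 4·4 + 12)/6 = 30/6 = 5; σ²_Protocol design = ((12−2)/6)² = 2.778
te_IRB approval = (7 + 4·10 + 13)/6 = 60/6 = 10; σ²_IRB approval = ((13−7)/6)² = 1.000
te_Recruitment = (1 + 4·2 + 3)/6 = 12/6 = 2; σ²_Recruitment = ((3−1)/6)² = 0.111
te_Instrument calibration = (4 + 4·5 + 6)/6 = 30/6 = 5; σ²_Instrument calibration = ((6−4)/6)² = 0.111

Forward pass:
ES_Protocol design = 0; EF_Protocol design = 5
ES_IRB approval = 5; EF_IRB approval = 5+10 = 15
ES_Recruitment = 5; EF_Recruitment = 5+2 = 7
ES_Instrument calibration = max(EF_IRB approval=15, EF_Recruitment=7) = 15; EF_Instrument calibration = 15+5 = 20
Expected project duration μ = 20 hours. Critical path: Protocol design → IRB approval → Instrument calibration.

Variances on critical path: σ²_Protocol design=2.778, σ²_IRB approval=1.000, σ²_Instrument calibration=0.111.
Largest is σ²_Protocol design = 2.778.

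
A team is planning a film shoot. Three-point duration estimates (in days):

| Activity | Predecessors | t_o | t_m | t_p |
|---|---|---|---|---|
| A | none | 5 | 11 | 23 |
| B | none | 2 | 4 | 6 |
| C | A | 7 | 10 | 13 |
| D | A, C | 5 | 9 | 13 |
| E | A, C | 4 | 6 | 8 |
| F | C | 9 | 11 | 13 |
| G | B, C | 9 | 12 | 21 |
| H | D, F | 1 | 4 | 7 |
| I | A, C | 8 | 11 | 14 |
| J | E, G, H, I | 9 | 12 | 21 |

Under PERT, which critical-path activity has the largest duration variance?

A

te_A = (5 + 4·11 + 23)/6 = 72/6 = 12; σ²_A = ((23−5)/6)² = 9.000
te_B = (2 + 4·4 + 6)/6 = 24/6 = 4; σ²_B = ((6−2)/6)² = 0.444
te_C = (7 + 4·10 + 13)/6 = 60/6 = 10; σ²_C = ((13−7)/6)² = 1.000
te_D = (5 + 4·9 + 13)/6 = 54/6 = 9; σ²_D = ((13−5)/6)² = 1.778
te_E = (4 + 4·6 + 8)/6 = 36/6 = 6; σ²_E = ((8−4)/6)² = 0.444
te_F = (9 + 4·11 + 13)/6 = 66/6 = 11; σ²_F = ((13−9)/6)² = 0.444
te_G = (9 + 4·12 + 21)/6 = 78/6 = 13; σ²_G = ((21−9)/6)² = 4.000
te_H = (1 + 4·4 + 7)/6 = 24/6 = 4; σ²_H = ((7−1)/6)² = 1.000
te_I = (8 + 4·11 + 14)/6 = 66/6 = 11; σ²_I = ((14−8)/6)² = 1.000
te_J = (9 + 4·12 + 21)/6 = 78/6 = 13; σ²_J = ((21−9)/6)² = 4.000

Forward pass:
ES_A = 0; EF_A = 12
ES_B = 0; EF_B = 4
ES_C = 12; EF_C = 12+10 = 22
ES_D = max(EF_A=12, EF_C=22) = 22; EF_D = 22+9 = 31
ES_E = max(EF_A=12, EF_C=22) = 22; EF_E = 22+6 = 28
ES_F = 22; EF_F = 22+11 = 33
ES_G = max(EF_B=4, EF_C=22) = 22; EF_G = 22+13 = 35
ES_H = max(EF_D=31, EF_F=33) = 33; EF_H = 33+4 = 37
ES_I = max(EF_A=12, EF_C=22) = 22; EF_I = 22+11 = 33
ES_J = max(EF_E=28, EF_G=35, EF_H=37, EF_I=33) = 37; EF_J = 37+13 = 50
Expected project duration μ = 50 days. Critical path: A → C → F → H → J.

Variances on critical path: σ²_A=9.000, σ²_C=1.000, σ²_F=0.444, σ²_H=1.000, σ²_J=4.000.
Largest is σ²_A = 9.000.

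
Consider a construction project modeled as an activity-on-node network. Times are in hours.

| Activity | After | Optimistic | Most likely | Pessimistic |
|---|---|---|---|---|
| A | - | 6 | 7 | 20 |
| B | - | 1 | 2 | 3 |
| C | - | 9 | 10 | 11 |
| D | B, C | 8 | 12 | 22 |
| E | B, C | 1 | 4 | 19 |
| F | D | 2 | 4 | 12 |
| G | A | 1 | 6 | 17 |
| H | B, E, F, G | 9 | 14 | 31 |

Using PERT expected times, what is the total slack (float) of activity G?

te_A = (6 + 4·7 + 20)/6 = 54/6 = 9
te_B = (1 + 4·2 + 3)/6 = 12/6 = 2
te_C = (9 + 4·10 + 11)/6 = 60/6 = 10
te_D = (8 + 4·12 + 22)/6 = 78/6 = 13
te_E = (1 + 4·4 + 19)/6 = 36/6 = 6
te_F = (2 + 4·4 + 12)/6 = 30/6 = 5
te_G = (1 + 4·6 + 17)/6 = 42/6 = 7
te_H = (9 + 4·14 + 31)/6 = 96/6 = 16

Forward pass:
ES_A = 0; EF_A = 9
ES_B = 0; EF_B = 2
ES_C = 0; EF_C = 10
ES_D = max(EF_B=2, EF_C=10) = 10; EF_D = 10+13 = 23
ES_E = max(EF_B=2, EF_C=10) = 10; EF_E = 10+6 = 16
ES_F = 23; EF_F = 23+5 = 28
ES_G = 9; EF_G = 9+7 = 16
ES_H = max(EF_B=2, EF_E=16, EF_F=28, EF_G=16) = 28; EF_H = 28+16 = 44
Expected project duration μ = 44 hours. Critical path: C → D → F → H.

Backward pass:
LF_H = 44; LS_H = 44−16 = 28
LF_G = LS_H = 28; LS_G = 28−7 = 21
LF_F = LS_H = 28; LS_F = 28−5 = 23
LF_E = LS_H = 28; LS_E = 28−6 = 22
LF_D = LS_F = 23; LS_D = 23−13 = 10
LF_C = min(LS_D=10, LS_E=22) = 10; LS_C = 10−10 = 0
LF_B = min(LS_D=10, LS_E=22, LS_H=28) = 10; LS_B = 10−2 = 8
LF_A = LS_G = 21; LS_A = 21−9 = 12
Slack_G = LS_G − ES_G = 21 − 9 = 12

12 hours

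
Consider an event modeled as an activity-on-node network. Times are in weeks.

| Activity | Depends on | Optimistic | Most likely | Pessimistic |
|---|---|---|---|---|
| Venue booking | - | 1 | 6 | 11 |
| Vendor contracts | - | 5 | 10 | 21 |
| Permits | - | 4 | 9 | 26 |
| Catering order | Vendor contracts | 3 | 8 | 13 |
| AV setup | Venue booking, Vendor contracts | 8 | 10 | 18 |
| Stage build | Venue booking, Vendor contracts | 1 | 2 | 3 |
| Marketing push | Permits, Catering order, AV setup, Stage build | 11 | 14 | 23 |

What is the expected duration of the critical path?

37 weeks

te_Venue booking = (1 + 4·6 + 11)/6 = 36/6 = 6
te_Vendor contracts = (5 + 4·10 + 21)/6 = 66/6 = 11
te_Permits = (4 + 4·9 + 26)/6 = 66/6 = 11
te_Catering order = (3 + 4·8 + 13)/6 = 48/6 = 8
te_AV setup = (8 + 4·10 + 18)/6 = 66/6 = 11
te_Stage build = (1 + 4·2 + 3)/6 = 12/6 = 2
te_Marketing push = (11 + 4·14 + 23)/6 = 90/6 = 15

Forward pass:
ES_Venue booking = 0; EF_Venue booking = 6
ES_Vendor contracts = 0; EF_Vendor contracts = 11
ES_Permits = 0; EF_Permits = 11
ES_Catering order = 11; EF_Catering order = 11+8 = 19
ES_AV setup = max(EF_Venue booking=6, EF_Vendor contracts=11) = 11; EF_AV setup = 11+11 = 22
ES_Stage build = max(EF_Venue booking=6, EF_Vendor contracts=11) = 11; EF_Stage build = 11+2 = 13
ES_Marketing push = max(EF_Permits=11, EF_Catering order=19, EF_AV setup=22, EF_Stage build=13) = 22; EF_Marketing push = 22+15 = 37
Expected project duration μ = 37 weeks. Critical path: Vendor contracts → AV setup → Marketing push.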